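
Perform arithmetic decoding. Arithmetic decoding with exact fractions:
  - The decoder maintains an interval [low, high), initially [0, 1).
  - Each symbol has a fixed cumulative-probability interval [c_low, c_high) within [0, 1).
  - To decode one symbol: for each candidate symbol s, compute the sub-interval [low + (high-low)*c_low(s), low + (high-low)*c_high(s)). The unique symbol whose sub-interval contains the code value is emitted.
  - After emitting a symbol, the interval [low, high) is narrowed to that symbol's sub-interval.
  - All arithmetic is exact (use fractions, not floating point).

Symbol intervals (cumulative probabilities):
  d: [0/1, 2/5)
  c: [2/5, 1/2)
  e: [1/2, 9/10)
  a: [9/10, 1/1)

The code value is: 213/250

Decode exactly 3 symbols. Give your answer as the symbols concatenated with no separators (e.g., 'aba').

Answer: eea

Derivation:
Step 1: interval [0/1, 1/1), width = 1/1 - 0/1 = 1/1
  'd': [0/1 + 1/1*0/1, 0/1 + 1/1*2/5) = [0/1, 2/5)
  'c': [0/1 + 1/1*2/5, 0/1 + 1/1*1/2) = [2/5, 1/2)
  'e': [0/1 + 1/1*1/2, 0/1 + 1/1*9/10) = [1/2, 9/10) <- contains code 213/250
  'a': [0/1 + 1/1*9/10, 0/1 + 1/1*1/1) = [9/10, 1/1)
  emit 'e', narrow to [1/2, 9/10)
Step 2: interval [1/2, 9/10), width = 9/10 - 1/2 = 2/5
  'd': [1/2 + 2/5*0/1, 1/2 + 2/5*2/5) = [1/2, 33/50)
  'c': [1/2 + 2/5*2/5, 1/2 + 2/5*1/2) = [33/50, 7/10)
  'e': [1/2 + 2/5*1/2, 1/2 + 2/5*9/10) = [7/10, 43/50) <- contains code 213/250
  'a': [1/2 + 2/5*9/10, 1/2 + 2/5*1/1) = [43/50, 9/10)
  emit 'e', narrow to [7/10, 43/50)
Step 3: interval [7/10, 43/50), width = 43/50 - 7/10 = 4/25
  'd': [7/10 + 4/25*0/1, 7/10 + 4/25*2/5) = [7/10, 191/250)
  'c': [7/10 + 4/25*2/5, 7/10 + 4/25*1/2) = [191/250, 39/50)
  'e': [7/10 + 4/25*1/2, 7/10 + 4/25*9/10) = [39/50, 211/250)
  'a': [7/10 + 4/25*9/10, 7/10 + 4/25*1/1) = [211/250, 43/50) <- contains code 213/250
  emit 'a', narrow to [211/250, 43/50)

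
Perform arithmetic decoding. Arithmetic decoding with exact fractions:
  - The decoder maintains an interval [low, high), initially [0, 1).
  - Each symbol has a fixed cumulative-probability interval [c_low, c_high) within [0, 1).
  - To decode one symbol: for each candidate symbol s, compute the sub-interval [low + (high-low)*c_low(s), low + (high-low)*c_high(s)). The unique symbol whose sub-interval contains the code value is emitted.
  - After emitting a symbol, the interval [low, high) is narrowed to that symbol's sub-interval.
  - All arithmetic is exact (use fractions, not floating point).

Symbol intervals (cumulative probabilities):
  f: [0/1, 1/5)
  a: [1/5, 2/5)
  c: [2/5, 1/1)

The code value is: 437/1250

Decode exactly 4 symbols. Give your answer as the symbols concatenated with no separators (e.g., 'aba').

Step 1: interval [0/1, 1/1), width = 1/1 - 0/1 = 1/1
  'f': [0/1 + 1/1*0/1, 0/1 + 1/1*1/5) = [0/1, 1/5)
  'a': [0/1 + 1/1*1/5, 0/1 + 1/1*2/5) = [1/5, 2/5) <- contains code 437/1250
  'c': [0/1 + 1/1*2/5, 0/1 + 1/1*1/1) = [2/5, 1/1)
  emit 'a', narrow to [1/5, 2/5)
Step 2: interval [1/5, 2/5), width = 2/5 - 1/5 = 1/5
  'f': [1/5 + 1/5*0/1, 1/5 + 1/5*1/5) = [1/5, 6/25)
  'a': [1/5 + 1/5*1/5, 1/5 + 1/5*2/5) = [6/25, 7/25)
  'c': [1/5 + 1/5*2/5, 1/5 + 1/5*1/1) = [7/25, 2/5) <- contains code 437/1250
  emit 'c', narrow to [7/25, 2/5)
Step 3: interval [7/25, 2/5), width = 2/5 - 7/25 = 3/25
  'f': [7/25 + 3/25*0/1, 7/25 + 3/25*1/5) = [7/25, 38/125)
  'a': [7/25 + 3/25*1/5, 7/25 + 3/25*2/5) = [38/125, 41/125)
  'c': [7/25 + 3/25*2/5, 7/25 + 3/25*1/1) = [41/125, 2/5) <- contains code 437/1250
  emit 'c', narrow to [41/125, 2/5)
Step 4: interval [41/125, 2/5), width = 2/5 - 41/125 = 9/125
  'f': [41/125 + 9/125*0/1, 41/125 + 9/125*1/5) = [41/125, 214/625)
  'a': [41/125 + 9/125*1/5, 41/125 + 9/125*2/5) = [214/625, 223/625) <- contains code 437/1250
  'c': [41/125 + 9/125*2/5, 41/125 + 9/125*1/1) = [223/625, 2/5)
  emit 'a', narrow to [214/625, 223/625)

Answer: acca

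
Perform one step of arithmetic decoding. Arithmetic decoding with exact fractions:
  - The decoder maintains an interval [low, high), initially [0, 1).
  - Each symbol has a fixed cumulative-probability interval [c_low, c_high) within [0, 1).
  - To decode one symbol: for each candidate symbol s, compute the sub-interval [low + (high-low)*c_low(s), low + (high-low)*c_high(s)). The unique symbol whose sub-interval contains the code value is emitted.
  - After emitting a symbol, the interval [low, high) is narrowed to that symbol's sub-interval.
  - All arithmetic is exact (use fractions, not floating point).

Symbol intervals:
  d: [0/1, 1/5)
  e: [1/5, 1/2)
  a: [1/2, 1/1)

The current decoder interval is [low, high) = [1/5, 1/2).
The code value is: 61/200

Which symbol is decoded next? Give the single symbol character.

Interval width = high − low = 1/2 − 1/5 = 3/10
Scaled code = (code − low) / width = (61/200 − 1/5) / 3/10 = 7/20
  d: [0/1, 1/5) 
  e: [1/5, 1/2) ← scaled code falls here ✓
  a: [1/2, 1/1) 

Answer: e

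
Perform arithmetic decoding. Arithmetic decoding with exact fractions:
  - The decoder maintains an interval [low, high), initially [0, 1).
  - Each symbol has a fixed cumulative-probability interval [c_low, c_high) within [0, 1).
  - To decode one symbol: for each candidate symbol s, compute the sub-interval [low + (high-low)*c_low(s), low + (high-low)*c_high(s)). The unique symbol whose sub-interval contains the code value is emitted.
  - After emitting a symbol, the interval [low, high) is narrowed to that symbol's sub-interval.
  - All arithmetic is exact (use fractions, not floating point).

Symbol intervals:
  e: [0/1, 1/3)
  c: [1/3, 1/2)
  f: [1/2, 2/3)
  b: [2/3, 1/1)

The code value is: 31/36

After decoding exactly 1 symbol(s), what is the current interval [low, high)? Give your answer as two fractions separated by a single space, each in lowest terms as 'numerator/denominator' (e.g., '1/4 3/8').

Step 1: interval [0/1, 1/1), width = 1/1 - 0/1 = 1/1
  'e': [0/1 + 1/1*0/1, 0/1 + 1/1*1/3) = [0/1, 1/3)
  'c': [0/1 + 1/1*1/3, 0/1 + 1/1*1/2) = [1/3, 1/2)
  'f': [0/1 + 1/1*1/2, 0/1 + 1/1*2/3) = [1/2, 2/3)
  'b': [0/1 + 1/1*2/3, 0/1 + 1/1*1/1) = [2/3, 1/1) <- contains code 31/36
  emit 'b', narrow to [2/3, 1/1)

Answer: 2/3 1/1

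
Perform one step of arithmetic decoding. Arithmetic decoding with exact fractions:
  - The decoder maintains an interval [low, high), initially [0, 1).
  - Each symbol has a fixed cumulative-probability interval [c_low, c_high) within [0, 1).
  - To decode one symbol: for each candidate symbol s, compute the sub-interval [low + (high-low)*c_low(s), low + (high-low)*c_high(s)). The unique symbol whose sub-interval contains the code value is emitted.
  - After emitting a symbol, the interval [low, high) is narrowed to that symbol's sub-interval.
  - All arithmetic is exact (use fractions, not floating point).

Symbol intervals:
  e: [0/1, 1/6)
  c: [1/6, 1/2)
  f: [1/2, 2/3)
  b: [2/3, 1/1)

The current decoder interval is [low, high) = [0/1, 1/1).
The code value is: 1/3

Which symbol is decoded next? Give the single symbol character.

Answer: c

Derivation:
Interval width = high − low = 1/1 − 0/1 = 1/1
Scaled code = (code − low) / width = (1/3 − 0/1) / 1/1 = 1/3
  e: [0/1, 1/6) 
  c: [1/6, 1/2) ← scaled code falls here ✓
  f: [1/2, 2/3) 
  b: [2/3, 1/1) 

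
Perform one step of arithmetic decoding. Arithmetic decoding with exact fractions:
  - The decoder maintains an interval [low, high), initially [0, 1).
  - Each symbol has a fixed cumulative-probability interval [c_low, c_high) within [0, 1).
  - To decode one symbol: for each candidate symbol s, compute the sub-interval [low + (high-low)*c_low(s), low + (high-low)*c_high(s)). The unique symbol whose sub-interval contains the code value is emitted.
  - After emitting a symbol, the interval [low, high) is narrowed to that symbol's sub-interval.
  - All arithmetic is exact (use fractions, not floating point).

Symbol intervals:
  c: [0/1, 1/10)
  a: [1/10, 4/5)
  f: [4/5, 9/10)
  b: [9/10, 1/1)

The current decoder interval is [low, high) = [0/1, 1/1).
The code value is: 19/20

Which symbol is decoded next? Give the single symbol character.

Answer: b

Derivation:
Interval width = high − low = 1/1 − 0/1 = 1/1
Scaled code = (code − low) / width = (19/20 − 0/1) / 1/1 = 19/20
  c: [0/1, 1/10) 
  a: [1/10, 4/5) 
  f: [4/5, 9/10) 
  b: [9/10, 1/1) ← scaled code falls here ✓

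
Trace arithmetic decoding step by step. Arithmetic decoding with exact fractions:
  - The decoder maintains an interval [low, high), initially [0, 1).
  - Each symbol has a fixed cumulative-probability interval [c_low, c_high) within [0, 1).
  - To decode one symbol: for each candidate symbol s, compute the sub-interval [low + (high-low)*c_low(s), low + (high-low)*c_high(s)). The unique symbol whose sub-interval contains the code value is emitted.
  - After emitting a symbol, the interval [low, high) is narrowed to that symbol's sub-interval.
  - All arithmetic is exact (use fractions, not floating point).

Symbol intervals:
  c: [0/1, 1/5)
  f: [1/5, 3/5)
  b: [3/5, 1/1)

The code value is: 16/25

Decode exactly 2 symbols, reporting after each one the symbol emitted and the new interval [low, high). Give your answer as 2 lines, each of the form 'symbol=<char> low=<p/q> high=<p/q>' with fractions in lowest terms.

Step 1: interval [0/1, 1/1), width = 1/1 - 0/1 = 1/1
  'c': [0/1 + 1/1*0/1, 0/1 + 1/1*1/5) = [0/1, 1/5)
  'f': [0/1 + 1/1*1/5, 0/1 + 1/1*3/5) = [1/5, 3/5)
  'b': [0/1 + 1/1*3/5, 0/1 + 1/1*1/1) = [3/5, 1/1) <- contains code 16/25
  emit 'b', narrow to [3/5, 1/1)
Step 2: interval [3/5, 1/1), width = 1/1 - 3/5 = 2/5
  'c': [3/5 + 2/5*0/1, 3/5 + 2/5*1/5) = [3/5, 17/25) <- contains code 16/25
  'f': [3/5 + 2/5*1/5, 3/5 + 2/5*3/5) = [17/25, 21/25)
  'b': [3/5 + 2/5*3/5, 3/5 + 2/5*1/1) = [21/25, 1/1)
  emit 'c', narrow to [3/5, 17/25)

Answer: symbol=b low=3/5 high=1/1
symbol=c low=3/5 high=17/25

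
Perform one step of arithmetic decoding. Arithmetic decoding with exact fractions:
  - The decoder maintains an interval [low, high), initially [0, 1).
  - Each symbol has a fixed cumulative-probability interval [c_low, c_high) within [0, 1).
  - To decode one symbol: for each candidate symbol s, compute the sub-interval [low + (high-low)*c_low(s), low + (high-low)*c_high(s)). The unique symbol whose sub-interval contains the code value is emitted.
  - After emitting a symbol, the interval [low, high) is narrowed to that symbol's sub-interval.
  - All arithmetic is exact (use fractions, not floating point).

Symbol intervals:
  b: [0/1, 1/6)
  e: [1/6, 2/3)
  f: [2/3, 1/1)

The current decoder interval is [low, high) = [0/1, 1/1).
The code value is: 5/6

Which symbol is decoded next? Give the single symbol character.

Answer: f

Derivation:
Interval width = high − low = 1/1 − 0/1 = 1/1
Scaled code = (code − low) / width = (5/6 − 0/1) / 1/1 = 5/6
  b: [0/1, 1/6) 
  e: [1/6, 2/3) 
  f: [2/3, 1/1) ← scaled code falls here ✓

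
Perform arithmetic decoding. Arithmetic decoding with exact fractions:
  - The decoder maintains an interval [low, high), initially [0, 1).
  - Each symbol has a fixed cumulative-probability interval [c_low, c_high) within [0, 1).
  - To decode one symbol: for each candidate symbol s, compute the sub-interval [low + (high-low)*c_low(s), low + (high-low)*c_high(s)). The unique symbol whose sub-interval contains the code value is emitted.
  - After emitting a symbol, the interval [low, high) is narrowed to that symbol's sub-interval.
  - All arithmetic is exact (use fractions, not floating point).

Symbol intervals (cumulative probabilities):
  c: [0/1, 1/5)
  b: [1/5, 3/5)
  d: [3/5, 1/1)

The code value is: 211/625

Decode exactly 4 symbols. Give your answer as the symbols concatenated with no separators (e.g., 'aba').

Answer: bbbb

Derivation:
Step 1: interval [0/1, 1/1), width = 1/1 - 0/1 = 1/1
  'c': [0/1 + 1/1*0/1, 0/1 + 1/1*1/5) = [0/1, 1/5)
  'b': [0/1 + 1/1*1/5, 0/1 + 1/1*3/5) = [1/5, 3/5) <- contains code 211/625
  'd': [0/1 + 1/1*3/5, 0/1 + 1/1*1/1) = [3/5, 1/1)
  emit 'b', narrow to [1/5, 3/5)
Step 2: interval [1/5, 3/5), width = 3/5 - 1/5 = 2/5
  'c': [1/5 + 2/5*0/1, 1/5 + 2/5*1/5) = [1/5, 7/25)
  'b': [1/5 + 2/5*1/5, 1/5 + 2/5*3/5) = [7/25, 11/25) <- contains code 211/625
  'd': [1/5 + 2/5*3/5, 1/5 + 2/5*1/1) = [11/25, 3/5)
  emit 'b', narrow to [7/25, 11/25)
Step 3: interval [7/25, 11/25), width = 11/25 - 7/25 = 4/25
  'c': [7/25 + 4/25*0/1, 7/25 + 4/25*1/5) = [7/25, 39/125)
  'b': [7/25 + 4/25*1/5, 7/25 + 4/25*3/5) = [39/125, 47/125) <- contains code 211/625
  'd': [7/25 + 4/25*3/5, 7/25 + 4/25*1/1) = [47/125, 11/25)
  emit 'b', narrow to [39/125, 47/125)
Step 4: interval [39/125, 47/125), width = 47/125 - 39/125 = 8/125
  'c': [39/125 + 8/125*0/1, 39/125 + 8/125*1/5) = [39/125, 203/625)
  'b': [39/125 + 8/125*1/5, 39/125 + 8/125*3/5) = [203/625, 219/625) <- contains code 211/625
  'd': [39/125 + 8/125*3/5, 39/125 + 8/125*1/1) = [219/625, 47/125)
  emit 'b', narrow to [203/625, 219/625)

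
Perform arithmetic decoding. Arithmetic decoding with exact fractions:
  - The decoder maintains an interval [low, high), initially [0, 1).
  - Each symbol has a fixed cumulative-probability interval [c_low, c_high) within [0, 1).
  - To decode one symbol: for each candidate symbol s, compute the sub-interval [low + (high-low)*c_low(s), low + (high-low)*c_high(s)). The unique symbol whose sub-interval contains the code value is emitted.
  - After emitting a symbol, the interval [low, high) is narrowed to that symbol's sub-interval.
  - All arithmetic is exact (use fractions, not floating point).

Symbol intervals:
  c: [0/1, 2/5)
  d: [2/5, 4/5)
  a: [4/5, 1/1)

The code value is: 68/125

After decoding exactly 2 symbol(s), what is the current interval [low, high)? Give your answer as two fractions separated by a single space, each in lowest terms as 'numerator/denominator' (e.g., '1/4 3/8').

Answer: 2/5 14/25

Derivation:
Step 1: interval [0/1, 1/1), width = 1/1 - 0/1 = 1/1
  'c': [0/1 + 1/1*0/1, 0/1 + 1/1*2/5) = [0/1, 2/5)
  'd': [0/1 + 1/1*2/5, 0/1 + 1/1*4/5) = [2/5, 4/5) <- contains code 68/125
  'a': [0/1 + 1/1*4/5, 0/1 + 1/1*1/1) = [4/5, 1/1)
  emit 'd', narrow to [2/5, 4/5)
Step 2: interval [2/5, 4/5), width = 4/5 - 2/5 = 2/5
  'c': [2/5 + 2/5*0/1, 2/5 + 2/5*2/5) = [2/5, 14/25) <- contains code 68/125
  'd': [2/5 + 2/5*2/5, 2/5 + 2/5*4/5) = [14/25, 18/25)
  'a': [2/5 + 2/5*4/5, 2/5 + 2/5*1/1) = [18/25, 4/5)
  emit 'c', narrow to [2/5, 14/25)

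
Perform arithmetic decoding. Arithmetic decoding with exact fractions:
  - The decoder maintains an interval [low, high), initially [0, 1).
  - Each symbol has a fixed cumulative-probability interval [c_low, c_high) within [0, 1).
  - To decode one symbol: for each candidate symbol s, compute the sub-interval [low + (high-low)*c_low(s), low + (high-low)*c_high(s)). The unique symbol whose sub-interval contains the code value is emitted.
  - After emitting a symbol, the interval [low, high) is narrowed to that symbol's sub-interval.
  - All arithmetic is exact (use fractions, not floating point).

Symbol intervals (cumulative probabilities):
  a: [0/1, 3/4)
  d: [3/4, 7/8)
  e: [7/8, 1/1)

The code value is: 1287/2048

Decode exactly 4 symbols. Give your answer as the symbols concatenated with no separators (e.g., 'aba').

Answer: adae

Derivation:
Step 1: interval [0/1, 1/1), width = 1/1 - 0/1 = 1/1
  'a': [0/1 + 1/1*0/1, 0/1 + 1/1*3/4) = [0/1, 3/4) <- contains code 1287/2048
  'd': [0/1 + 1/1*3/4, 0/1 + 1/1*7/8) = [3/4, 7/8)
  'e': [0/1 + 1/1*7/8, 0/1 + 1/1*1/1) = [7/8, 1/1)
  emit 'a', narrow to [0/1, 3/4)
Step 2: interval [0/1, 3/4), width = 3/4 - 0/1 = 3/4
  'a': [0/1 + 3/4*0/1, 0/1 + 3/4*3/4) = [0/1, 9/16)
  'd': [0/1 + 3/4*3/4, 0/1 + 3/4*7/8) = [9/16, 21/32) <- contains code 1287/2048
  'e': [0/1 + 3/4*7/8, 0/1 + 3/4*1/1) = [21/32, 3/4)
  emit 'd', narrow to [9/16, 21/32)
Step 3: interval [9/16, 21/32), width = 21/32 - 9/16 = 3/32
  'a': [9/16 + 3/32*0/1, 9/16 + 3/32*3/4) = [9/16, 81/128) <- contains code 1287/2048
  'd': [9/16 + 3/32*3/4, 9/16 + 3/32*7/8) = [81/128, 165/256)
  'e': [9/16 + 3/32*7/8, 9/16 + 3/32*1/1) = [165/256, 21/32)
  emit 'a', narrow to [9/16, 81/128)
Step 4: interval [9/16, 81/128), width = 81/128 - 9/16 = 9/128
  'a': [9/16 + 9/128*0/1, 9/16 + 9/128*3/4) = [9/16, 315/512)
  'd': [9/16 + 9/128*3/4, 9/16 + 9/128*7/8) = [315/512, 639/1024)
  'e': [9/16 + 9/128*7/8, 9/16 + 9/128*1/1) = [639/1024, 81/128) <- contains code 1287/2048
  emit 'e', narrow to [639/1024, 81/128)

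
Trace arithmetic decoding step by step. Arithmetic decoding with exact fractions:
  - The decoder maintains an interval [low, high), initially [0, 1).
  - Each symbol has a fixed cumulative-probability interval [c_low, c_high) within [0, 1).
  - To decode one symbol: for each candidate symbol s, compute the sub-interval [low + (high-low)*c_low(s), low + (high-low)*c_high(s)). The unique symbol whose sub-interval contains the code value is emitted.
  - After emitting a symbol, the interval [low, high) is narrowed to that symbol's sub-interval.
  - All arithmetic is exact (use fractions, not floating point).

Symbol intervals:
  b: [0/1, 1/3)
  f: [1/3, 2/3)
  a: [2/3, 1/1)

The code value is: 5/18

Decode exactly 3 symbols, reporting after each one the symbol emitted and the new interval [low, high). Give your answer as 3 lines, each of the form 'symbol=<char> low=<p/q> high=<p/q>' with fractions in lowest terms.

Step 1: interval [0/1, 1/1), width = 1/1 - 0/1 = 1/1
  'b': [0/1 + 1/1*0/1, 0/1 + 1/1*1/3) = [0/1, 1/3) <- contains code 5/18
  'f': [0/1 + 1/1*1/3, 0/1 + 1/1*2/3) = [1/3, 2/3)
  'a': [0/1 + 1/1*2/3, 0/1 + 1/1*1/1) = [2/3, 1/1)
  emit 'b', narrow to [0/1, 1/3)
Step 2: interval [0/1, 1/3), width = 1/3 - 0/1 = 1/3
  'b': [0/1 + 1/3*0/1, 0/1 + 1/3*1/3) = [0/1, 1/9)
  'f': [0/1 + 1/3*1/3, 0/1 + 1/3*2/3) = [1/9, 2/9)
  'a': [0/1 + 1/3*2/3, 0/1 + 1/3*1/1) = [2/9, 1/3) <- contains code 5/18
  emit 'a', narrow to [2/9, 1/3)
Step 3: interval [2/9, 1/3), width = 1/3 - 2/9 = 1/9
  'b': [2/9 + 1/9*0/1, 2/9 + 1/9*1/3) = [2/9, 7/27)
  'f': [2/9 + 1/9*1/3, 2/9 + 1/9*2/3) = [7/27, 8/27) <- contains code 5/18
  'a': [2/9 + 1/9*2/3, 2/9 + 1/9*1/1) = [8/27, 1/3)
  emit 'f', narrow to [7/27, 8/27)

Answer: symbol=b low=0/1 high=1/3
symbol=a low=2/9 high=1/3
symbol=f low=7/27 high=8/27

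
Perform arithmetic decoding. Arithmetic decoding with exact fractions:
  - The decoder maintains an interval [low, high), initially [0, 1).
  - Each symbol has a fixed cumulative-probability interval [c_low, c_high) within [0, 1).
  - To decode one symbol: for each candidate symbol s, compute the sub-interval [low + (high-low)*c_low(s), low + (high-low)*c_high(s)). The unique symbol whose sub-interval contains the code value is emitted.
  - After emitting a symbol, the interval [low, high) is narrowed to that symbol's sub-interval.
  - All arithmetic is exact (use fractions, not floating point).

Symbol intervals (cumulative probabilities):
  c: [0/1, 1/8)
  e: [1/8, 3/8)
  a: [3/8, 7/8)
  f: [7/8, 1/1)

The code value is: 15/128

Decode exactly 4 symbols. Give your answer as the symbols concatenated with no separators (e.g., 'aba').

Answer: cfae

Derivation:
Step 1: interval [0/1, 1/1), width = 1/1 - 0/1 = 1/1
  'c': [0/1 + 1/1*0/1, 0/1 + 1/1*1/8) = [0/1, 1/8) <- contains code 15/128
  'e': [0/1 + 1/1*1/8, 0/1 + 1/1*3/8) = [1/8, 3/8)
  'a': [0/1 + 1/1*3/8, 0/1 + 1/1*7/8) = [3/8, 7/8)
  'f': [0/1 + 1/1*7/8, 0/1 + 1/1*1/1) = [7/8, 1/1)
  emit 'c', narrow to [0/1, 1/8)
Step 2: interval [0/1, 1/8), width = 1/8 - 0/1 = 1/8
  'c': [0/1 + 1/8*0/1, 0/1 + 1/8*1/8) = [0/1, 1/64)
  'e': [0/1 + 1/8*1/8, 0/1 + 1/8*3/8) = [1/64, 3/64)
  'a': [0/1 + 1/8*3/8, 0/1 + 1/8*7/8) = [3/64, 7/64)
  'f': [0/1 + 1/8*7/8, 0/1 + 1/8*1/1) = [7/64, 1/8) <- contains code 15/128
  emit 'f', narrow to [7/64, 1/8)
Step 3: interval [7/64, 1/8), width = 1/8 - 7/64 = 1/64
  'c': [7/64 + 1/64*0/1, 7/64 + 1/64*1/8) = [7/64, 57/512)
  'e': [7/64 + 1/64*1/8, 7/64 + 1/64*3/8) = [57/512, 59/512)
  'a': [7/64 + 1/64*3/8, 7/64 + 1/64*7/8) = [59/512, 63/512) <- contains code 15/128
  'f': [7/64 + 1/64*7/8, 7/64 + 1/64*1/1) = [63/512, 1/8)
  emit 'a', narrow to [59/512, 63/512)
Step 4: interval [59/512, 63/512), width = 63/512 - 59/512 = 1/128
  'c': [59/512 + 1/128*0/1, 59/512 + 1/128*1/8) = [59/512, 119/1024)
  'e': [59/512 + 1/128*1/8, 59/512 + 1/128*3/8) = [119/1024, 121/1024) <- contains code 15/128
  'a': [59/512 + 1/128*3/8, 59/512 + 1/128*7/8) = [121/1024, 125/1024)
  'f': [59/512 + 1/128*7/8, 59/512 + 1/128*1/1) = [125/1024, 63/512)
  emit 'e', narrow to [119/1024, 121/1024)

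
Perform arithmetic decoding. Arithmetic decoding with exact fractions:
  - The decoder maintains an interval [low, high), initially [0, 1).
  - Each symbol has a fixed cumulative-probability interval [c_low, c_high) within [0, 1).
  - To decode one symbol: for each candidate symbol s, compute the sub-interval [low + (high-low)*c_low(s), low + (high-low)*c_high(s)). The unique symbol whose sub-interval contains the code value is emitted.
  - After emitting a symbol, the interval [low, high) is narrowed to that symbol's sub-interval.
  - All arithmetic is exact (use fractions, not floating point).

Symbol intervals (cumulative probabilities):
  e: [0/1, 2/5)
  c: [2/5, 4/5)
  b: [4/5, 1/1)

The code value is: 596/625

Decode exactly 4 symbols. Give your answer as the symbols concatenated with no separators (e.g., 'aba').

Step 1: interval [0/1, 1/1), width = 1/1 - 0/1 = 1/1
  'e': [0/1 + 1/1*0/1, 0/1 + 1/1*2/5) = [0/1, 2/5)
  'c': [0/1 + 1/1*2/5, 0/1 + 1/1*4/5) = [2/5, 4/5)
  'b': [0/1 + 1/1*4/5, 0/1 + 1/1*1/1) = [4/5, 1/1) <- contains code 596/625
  emit 'b', narrow to [4/5, 1/1)
Step 2: interval [4/5, 1/1), width = 1/1 - 4/5 = 1/5
  'e': [4/5 + 1/5*0/1, 4/5 + 1/5*2/5) = [4/5, 22/25)
  'c': [4/5 + 1/5*2/5, 4/5 + 1/5*4/5) = [22/25, 24/25) <- contains code 596/625
  'b': [4/5 + 1/5*4/5, 4/5 + 1/5*1/1) = [24/25, 1/1)
  emit 'c', narrow to [22/25, 24/25)
Step 3: interval [22/25, 24/25), width = 24/25 - 22/25 = 2/25
  'e': [22/25 + 2/25*0/1, 22/25 + 2/25*2/5) = [22/25, 114/125)
  'c': [22/25 + 2/25*2/5, 22/25 + 2/25*4/5) = [114/125, 118/125)
  'b': [22/25 + 2/25*4/5, 22/25 + 2/25*1/1) = [118/125, 24/25) <- contains code 596/625
  emit 'b', narrow to [118/125, 24/25)
Step 4: interval [118/125, 24/25), width = 24/25 - 118/125 = 2/125
  'e': [118/125 + 2/125*0/1, 118/125 + 2/125*2/5) = [118/125, 594/625)
  'c': [118/125 + 2/125*2/5, 118/125 + 2/125*4/5) = [594/625, 598/625) <- contains code 596/625
  'b': [118/125 + 2/125*4/5, 118/125 + 2/125*1/1) = [598/625, 24/25)
  emit 'c', narrow to [594/625, 598/625)

Answer: bcbc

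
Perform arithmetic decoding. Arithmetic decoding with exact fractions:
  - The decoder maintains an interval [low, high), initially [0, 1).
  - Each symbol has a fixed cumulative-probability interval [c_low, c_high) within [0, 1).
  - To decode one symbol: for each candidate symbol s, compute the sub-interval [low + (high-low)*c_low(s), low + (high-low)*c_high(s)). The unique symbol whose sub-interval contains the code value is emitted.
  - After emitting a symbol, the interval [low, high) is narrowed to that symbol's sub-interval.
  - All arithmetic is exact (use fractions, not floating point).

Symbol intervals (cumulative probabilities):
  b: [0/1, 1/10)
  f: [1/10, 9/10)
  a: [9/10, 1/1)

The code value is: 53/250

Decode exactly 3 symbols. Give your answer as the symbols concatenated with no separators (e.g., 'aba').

Answer: ffb

Derivation:
Step 1: interval [0/1, 1/1), width = 1/1 - 0/1 = 1/1
  'b': [0/1 + 1/1*0/1, 0/1 + 1/1*1/10) = [0/1, 1/10)
  'f': [0/1 + 1/1*1/10, 0/1 + 1/1*9/10) = [1/10, 9/10) <- contains code 53/250
  'a': [0/1 + 1/1*9/10, 0/1 + 1/1*1/1) = [9/10, 1/1)
  emit 'f', narrow to [1/10, 9/10)
Step 2: interval [1/10, 9/10), width = 9/10 - 1/10 = 4/5
  'b': [1/10 + 4/5*0/1, 1/10 + 4/5*1/10) = [1/10, 9/50)
  'f': [1/10 + 4/5*1/10, 1/10 + 4/5*9/10) = [9/50, 41/50) <- contains code 53/250
  'a': [1/10 + 4/5*9/10, 1/10 + 4/5*1/1) = [41/50, 9/10)
  emit 'f', narrow to [9/50, 41/50)
Step 3: interval [9/50, 41/50), width = 41/50 - 9/50 = 16/25
  'b': [9/50 + 16/25*0/1, 9/50 + 16/25*1/10) = [9/50, 61/250) <- contains code 53/250
  'f': [9/50 + 16/25*1/10, 9/50 + 16/25*9/10) = [61/250, 189/250)
  'a': [9/50 + 16/25*9/10, 9/50 + 16/25*1/1) = [189/250, 41/50)
  emit 'b', narrow to [9/50, 61/250)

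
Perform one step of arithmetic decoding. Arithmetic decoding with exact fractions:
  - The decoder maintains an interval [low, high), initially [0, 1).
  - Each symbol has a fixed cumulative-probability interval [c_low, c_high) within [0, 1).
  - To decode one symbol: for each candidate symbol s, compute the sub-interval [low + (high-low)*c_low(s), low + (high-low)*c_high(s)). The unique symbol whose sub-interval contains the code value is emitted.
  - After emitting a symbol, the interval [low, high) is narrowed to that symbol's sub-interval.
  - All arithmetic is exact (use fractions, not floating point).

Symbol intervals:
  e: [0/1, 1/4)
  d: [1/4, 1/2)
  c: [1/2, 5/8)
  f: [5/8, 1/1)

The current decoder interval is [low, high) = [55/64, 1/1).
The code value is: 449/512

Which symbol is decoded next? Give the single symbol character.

Interval width = high − low = 1/1 − 55/64 = 9/64
Scaled code = (code − low) / width = (449/512 − 55/64) / 9/64 = 1/8
  e: [0/1, 1/4) ← scaled code falls here ✓
  d: [1/4, 1/2) 
  c: [1/2, 5/8) 
  f: [5/8, 1/1) 

Answer: e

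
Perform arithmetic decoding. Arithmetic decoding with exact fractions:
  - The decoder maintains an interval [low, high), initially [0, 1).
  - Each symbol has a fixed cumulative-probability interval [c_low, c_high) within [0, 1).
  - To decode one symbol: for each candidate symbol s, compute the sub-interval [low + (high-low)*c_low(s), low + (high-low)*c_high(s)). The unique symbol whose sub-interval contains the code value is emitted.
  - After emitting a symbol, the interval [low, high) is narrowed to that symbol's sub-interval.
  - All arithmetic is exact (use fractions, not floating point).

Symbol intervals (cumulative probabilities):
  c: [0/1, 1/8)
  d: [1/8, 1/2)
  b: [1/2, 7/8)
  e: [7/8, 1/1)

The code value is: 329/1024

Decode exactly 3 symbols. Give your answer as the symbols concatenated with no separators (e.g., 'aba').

Answer: dbc

Derivation:
Step 1: interval [0/1, 1/1), width = 1/1 - 0/1 = 1/1
  'c': [0/1 + 1/1*0/1, 0/1 + 1/1*1/8) = [0/1, 1/8)
  'd': [0/1 + 1/1*1/8, 0/1 + 1/1*1/2) = [1/8, 1/2) <- contains code 329/1024
  'b': [0/1 + 1/1*1/2, 0/1 + 1/1*7/8) = [1/2, 7/8)
  'e': [0/1 + 1/1*7/8, 0/1 + 1/1*1/1) = [7/8, 1/1)
  emit 'd', narrow to [1/8, 1/2)
Step 2: interval [1/8, 1/2), width = 1/2 - 1/8 = 3/8
  'c': [1/8 + 3/8*0/1, 1/8 + 3/8*1/8) = [1/8, 11/64)
  'd': [1/8 + 3/8*1/8, 1/8 + 3/8*1/2) = [11/64, 5/16)
  'b': [1/8 + 3/8*1/2, 1/8 + 3/8*7/8) = [5/16, 29/64) <- contains code 329/1024
  'e': [1/8 + 3/8*7/8, 1/8 + 3/8*1/1) = [29/64, 1/2)
  emit 'b', narrow to [5/16, 29/64)
Step 3: interval [5/16, 29/64), width = 29/64 - 5/16 = 9/64
  'c': [5/16 + 9/64*0/1, 5/16 + 9/64*1/8) = [5/16, 169/512) <- contains code 329/1024
  'd': [5/16 + 9/64*1/8, 5/16 + 9/64*1/2) = [169/512, 49/128)
  'b': [5/16 + 9/64*1/2, 5/16 + 9/64*7/8) = [49/128, 223/512)
  'e': [5/16 + 9/64*7/8, 5/16 + 9/64*1/1) = [223/512, 29/64)
  emit 'c', narrow to [5/16, 169/512)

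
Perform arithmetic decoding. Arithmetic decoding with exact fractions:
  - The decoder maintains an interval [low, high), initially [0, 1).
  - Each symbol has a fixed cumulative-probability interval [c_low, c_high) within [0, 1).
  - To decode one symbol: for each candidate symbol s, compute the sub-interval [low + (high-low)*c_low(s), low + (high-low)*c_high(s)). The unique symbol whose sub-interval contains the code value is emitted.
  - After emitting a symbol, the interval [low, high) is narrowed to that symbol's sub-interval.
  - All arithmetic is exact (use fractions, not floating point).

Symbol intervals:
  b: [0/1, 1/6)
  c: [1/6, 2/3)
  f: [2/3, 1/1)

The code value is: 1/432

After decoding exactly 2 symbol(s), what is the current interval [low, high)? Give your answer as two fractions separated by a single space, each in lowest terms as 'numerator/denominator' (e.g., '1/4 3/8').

Answer: 0/1 1/36

Derivation:
Step 1: interval [0/1, 1/1), width = 1/1 - 0/1 = 1/1
  'b': [0/1 + 1/1*0/1, 0/1 + 1/1*1/6) = [0/1, 1/6) <- contains code 1/432
  'c': [0/1 + 1/1*1/6, 0/1 + 1/1*2/3) = [1/6, 2/3)
  'f': [0/1 + 1/1*2/3, 0/1 + 1/1*1/1) = [2/3, 1/1)
  emit 'b', narrow to [0/1, 1/6)
Step 2: interval [0/1, 1/6), width = 1/6 - 0/1 = 1/6
  'b': [0/1 + 1/6*0/1, 0/1 + 1/6*1/6) = [0/1, 1/36) <- contains code 1/432
  'c': [0/1 + 1/6*1/6, 0/1 + 1/6*2/3) = [1/36, 1/9)
  'f': [0/1 + 1/6*2/3, 0/1 + 1/6*1/1) = [1/9, 1/6)
  emit 'b', narrow to [0/1, 1/36)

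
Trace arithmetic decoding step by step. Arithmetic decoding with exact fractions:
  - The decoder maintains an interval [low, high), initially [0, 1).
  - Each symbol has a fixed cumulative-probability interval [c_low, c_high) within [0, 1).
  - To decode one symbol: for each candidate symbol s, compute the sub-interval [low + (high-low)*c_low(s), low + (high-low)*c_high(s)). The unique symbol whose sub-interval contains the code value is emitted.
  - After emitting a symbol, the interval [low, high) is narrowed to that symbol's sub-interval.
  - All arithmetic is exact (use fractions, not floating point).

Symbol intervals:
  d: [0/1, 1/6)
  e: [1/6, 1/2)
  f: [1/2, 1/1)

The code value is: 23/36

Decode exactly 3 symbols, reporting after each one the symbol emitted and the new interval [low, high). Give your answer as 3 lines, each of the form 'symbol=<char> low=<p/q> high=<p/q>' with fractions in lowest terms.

Step 1: interval [0/1, 1/1), width = 1/1 - 0/1 = 1/1
  'd': [0/1 + 1/1*0/1, 0/1 + 1/1*1/6) = [0/1, 1/6)
  'e': [0/1 + 1/1*1/6, 0/1 + 1/1*1/2) = [1/6, 1/2)
  'f': [0/1 + 1/1*1/2, 0/1 + 1/1*1/1) = [1/2, 1/1) <- contains code 23/36
  emit 'f', narrow to [1/2, 1/1)
Step 2: interval [1/2, 1/1), width = 1/1 - 1/2 = 1/2
  'd': [1/2 + 1/2*0/1, 1/2 + 1/2*1/6) = [1/2, 7/12)
  'e': [1/2 + 1/2*1/6, 1/2 + 1/2*1/2) = [7/12, 3/4) <- contains code 23/36
  'f': [1/2 + 1/2*1/2, 1/2 + 1/2*1/1) = [3/4, 1/1)
  emit 'e', narrow to [7/12, 3/4)
Step 3: interval [7/12, 3/4), width = 3/4 - 7/12 = 1/6
  'd': [7/12 + 1/6*0/1, 7/12 + 1/6*1/6) = [7/12, 11/18)
  'e': [7/12 + 1/6*1/6, 7/12 + 1/6*1/2) = [11/18, 2/3) <- contains code 23/36
  'f': [7/12 + 1/6*1/2, 7/12 + 1/6*1/1) = [2/3, 3/4)
  emit 'e', narrow to [11/18, 2/3)

Answer: symbol=f low=1/2 high=1/1
symbol=e low=7/12 high=3/4
symbol=e low=11/18 high=2/3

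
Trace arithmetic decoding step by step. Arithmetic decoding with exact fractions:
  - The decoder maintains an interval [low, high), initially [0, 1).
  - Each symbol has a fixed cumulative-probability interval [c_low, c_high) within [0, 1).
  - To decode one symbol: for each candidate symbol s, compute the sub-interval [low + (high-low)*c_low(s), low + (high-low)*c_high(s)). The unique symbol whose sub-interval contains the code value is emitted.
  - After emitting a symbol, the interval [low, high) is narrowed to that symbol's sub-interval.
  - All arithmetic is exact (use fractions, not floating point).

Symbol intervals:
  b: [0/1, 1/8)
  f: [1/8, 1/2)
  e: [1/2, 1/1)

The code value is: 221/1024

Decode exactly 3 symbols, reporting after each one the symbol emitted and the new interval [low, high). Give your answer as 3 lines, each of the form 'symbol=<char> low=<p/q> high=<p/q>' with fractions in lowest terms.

Answer: symbol=f low=1/8 high=1/2
symbol=f low=11/64 high=5/16
symbol=f low=97/512 high=31/128

Derivation:
Step 1: interval [0/1, 1/1), width = 1/1 - 0/1 = 1/1
  'b': [0/1 + 1/1*0/1, 0/1 + 1/1*1/8) = [0/1, 1/8)
  'f': [0/1 + 1/1*1/8, 0/1 + 1/1*1/2) = [1/8, 1/2) <- contains code 221/1024
  'e': [0/1 + 1/1*1/2, 0/1 + 1/1*1/1) = [1/2, 1/1)
  emit 'f', narrow to [1/8, 1/2)
Step 2: interval [1/8, 1/2), width = 1/2 - 1/8 = 3/8
  'b': [1/8 + 3/8*0/1, 1/8 + 3/8*1/8) = [1/8, 11/64)
  'f': [1/8 + 3/8*1/8, 1/8 + 3/8*1/2) = [11/64, 5/16) <- contains code 221/1024
  'e': [1/8 + 3/8*1/2, 1/8 + 3/8*1/1) = [5/16, 1/2)
  emit 'f', narrow to [11/64, 5/16)
Step 3: interval [11/64, 5/16), width = 5/16 - 11/64 = 9/64
  'b': [11/64 + 9/64*0/1, 11/64 + 9/64*1/8) = [11/64, 97/512)
  'f': [11/64 + 9/64*1/8, 11/64 + 9/64*1/2) = [97/512, 31/128) <- contains code 221/1024
  'e': [11/64 + 9/64*1/2, 11/64 + 9/64*1/1) = [31/128, 5/16)
  emit 'f', narrow to [97/512, 31/128)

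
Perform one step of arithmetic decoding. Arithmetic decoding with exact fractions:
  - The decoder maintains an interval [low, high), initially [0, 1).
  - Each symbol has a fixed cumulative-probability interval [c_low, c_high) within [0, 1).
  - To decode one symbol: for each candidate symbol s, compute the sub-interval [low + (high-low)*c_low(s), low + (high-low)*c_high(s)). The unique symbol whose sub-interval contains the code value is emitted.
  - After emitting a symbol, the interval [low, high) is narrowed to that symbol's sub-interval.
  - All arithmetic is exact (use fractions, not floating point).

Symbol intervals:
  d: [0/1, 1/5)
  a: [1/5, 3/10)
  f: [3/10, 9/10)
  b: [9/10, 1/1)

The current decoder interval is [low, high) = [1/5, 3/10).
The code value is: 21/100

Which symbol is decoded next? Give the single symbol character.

Interval width = high − low = 3/10 − 1/5 = 1/10
Scaled code = (code − low) / width = (21/100 − 1/5) / 1/10 = 1/10
  d: [0/1, 1/5) ← scaled code falls here ✓
  a: [1/5, 3/10) 
  f: [3/10, 9/10) 
  b: [9/10, 1/1) 

Answer: d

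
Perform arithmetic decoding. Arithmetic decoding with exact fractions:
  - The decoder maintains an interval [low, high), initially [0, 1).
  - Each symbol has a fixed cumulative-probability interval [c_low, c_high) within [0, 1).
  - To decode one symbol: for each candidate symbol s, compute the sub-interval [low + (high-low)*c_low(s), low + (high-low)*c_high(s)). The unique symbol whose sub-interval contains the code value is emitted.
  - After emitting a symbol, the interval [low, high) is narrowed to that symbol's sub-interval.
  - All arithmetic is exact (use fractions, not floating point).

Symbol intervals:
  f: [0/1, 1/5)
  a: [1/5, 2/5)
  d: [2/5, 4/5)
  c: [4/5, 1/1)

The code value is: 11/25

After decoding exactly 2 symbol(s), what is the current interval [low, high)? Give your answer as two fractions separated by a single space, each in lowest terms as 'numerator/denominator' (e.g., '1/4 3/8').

Answer: 2/5 12/25

Derivation:
Step 1: interval [0/1, 1/1), width = 1/1 - 0/1 = 1/1
  'f': [0/1 + 1/1*0/1, 0/1 + 1/1*1/5) = [0/1, 1/5)
  'a': [0/1 + 1/1*1/5, 0/1 + 1/1*2/5) = [1/5, 2/5)
  'd': [0/1 + 1/1*2/5, 0/1 + 1/1*4/5) = [2/5, 4/5) <- contains code 11/25
  'c': [0/1 + 1/1*4/5, 0/1 + 1/1*1/1) = [4/5, 1/1)
  emit 'd', narrow to [2/5, 4/5)
Step 2: interval [2/5, 4/5), width = 4/5 - 2/5 = 2/5
  'f': [2/5 + 2/5*0/1, 2/5 + 2/5*1/5) = [2/5, 12/25) <- contains code 11/25
  'a': [2/5 + 2/5*1/5, 2/5 + 2/5*2/5) = [12/25, 14/25)
  'd': [2/5 + 2/5*2/5, 2/5 + 2/5*4/5) = [14/25, 18/25)
  'c': [2/5 + 2/5*4/5, 2/5 + 2/5*1/1) = [18/25, 4/5)
  emit 'f', narrow to [2/5, 12/25)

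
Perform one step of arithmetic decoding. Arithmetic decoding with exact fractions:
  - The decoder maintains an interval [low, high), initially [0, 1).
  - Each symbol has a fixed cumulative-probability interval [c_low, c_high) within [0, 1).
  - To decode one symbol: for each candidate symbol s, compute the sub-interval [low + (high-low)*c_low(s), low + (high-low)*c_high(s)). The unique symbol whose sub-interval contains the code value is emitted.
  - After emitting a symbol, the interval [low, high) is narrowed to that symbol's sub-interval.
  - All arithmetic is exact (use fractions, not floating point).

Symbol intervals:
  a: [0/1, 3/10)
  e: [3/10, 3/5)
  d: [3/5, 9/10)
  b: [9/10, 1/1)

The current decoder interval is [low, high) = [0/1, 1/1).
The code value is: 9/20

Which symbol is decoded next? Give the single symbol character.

Answer: e

Derivation:
Interval width = high − low = 1/1 − 0/1 = 1/1
Scaled code = (code − low) / width = (9/20 − 0/1) / 1/1 = 9/20
  a: [0/1, 3/10) 
  e: [3/10, 3/5) ← scaled code falls here ✓
  d: [3/5, 9/10) 
  b: [9/10, 1/1) 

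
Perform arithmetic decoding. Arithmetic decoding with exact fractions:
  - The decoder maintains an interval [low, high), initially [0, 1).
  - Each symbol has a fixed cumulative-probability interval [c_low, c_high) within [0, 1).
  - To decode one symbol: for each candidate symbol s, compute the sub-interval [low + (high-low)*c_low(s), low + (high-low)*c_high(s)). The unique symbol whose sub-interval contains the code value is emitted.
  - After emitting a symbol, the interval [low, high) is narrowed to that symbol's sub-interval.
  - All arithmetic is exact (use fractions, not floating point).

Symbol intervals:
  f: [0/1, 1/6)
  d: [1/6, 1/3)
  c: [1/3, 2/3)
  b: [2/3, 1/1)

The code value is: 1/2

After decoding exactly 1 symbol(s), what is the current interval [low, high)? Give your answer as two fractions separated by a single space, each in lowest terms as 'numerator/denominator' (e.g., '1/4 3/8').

Answer: 1/3 2/3

Derivation:
Step 1: interval [0/1, 1/1), width = 1/1 - 0/1 = 1/1
  'f': [0/1 + 1/1*0/1, 0/1 + 1/1*1/6) = [0/1, 1/6)
  'd': [0/1 + 1/1*1/6, 0/1 + 1/1*1/3) = [1/6, 1/3)
  'c': [0/1 + 1/1*1/3, 0/1 + 1/1*2/3) = [1/3, 2/3) <- contains code 1/2
  'b': [0/1 + 1/1*2/3, 0/1 + 1/1*1/1) = [2/3, 1/1)
  emit 'c', narrow to [1/3, 2/3)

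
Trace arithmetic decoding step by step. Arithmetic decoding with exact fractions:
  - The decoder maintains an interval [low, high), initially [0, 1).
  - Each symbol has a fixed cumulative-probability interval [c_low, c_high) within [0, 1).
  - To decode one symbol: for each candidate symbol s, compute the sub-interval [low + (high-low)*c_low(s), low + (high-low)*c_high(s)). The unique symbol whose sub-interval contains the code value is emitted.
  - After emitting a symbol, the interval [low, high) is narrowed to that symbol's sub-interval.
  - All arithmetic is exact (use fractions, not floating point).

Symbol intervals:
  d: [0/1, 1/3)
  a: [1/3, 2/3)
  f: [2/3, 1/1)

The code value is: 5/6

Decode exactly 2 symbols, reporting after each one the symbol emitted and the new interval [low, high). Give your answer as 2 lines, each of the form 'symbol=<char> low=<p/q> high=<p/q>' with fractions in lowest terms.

Answer: symbol=f low=2/3 high=1/1
symbol=a low=7/9 high=8/9

Derivation:
Step 1: interval [0/1, 1/1), width = 1/1 - 0/1 = 1/1
  'd': [0/1 + 1/1*0/1, 0/1 + 1/1*1/3) = [0/1, 1/3)
  'a': [0/1 + 1/1*1/3, 0/1 + 1/1*2/3) = [1/3, 2/3)
  'f': [0/1 + 1/1*2/3, 0/1 + 1/1*1/1) = [2/3, 1/1) <- contains code 5/6
  emit 'f', narrow to [2/3, 1/1)
Step 2: interval [2/3, 1/1), width = 1/1 - 2/3 = 1/3
  'd': [2/3 + 1/3*0/1, 2/3 + 1/3*1/3) = [2/3, 7/9)
  'a': [2/3 + 1/3*1/3, 2/3 + 1/3*2/3) = [7/9, 8/9) <- contains code 5/6
  'f': [2/3 + 1/3*2/3, 2/3 + 1/3*1/1) = [8/9, 1/1)
  emit 'a', narrow to [7/9, 8/9)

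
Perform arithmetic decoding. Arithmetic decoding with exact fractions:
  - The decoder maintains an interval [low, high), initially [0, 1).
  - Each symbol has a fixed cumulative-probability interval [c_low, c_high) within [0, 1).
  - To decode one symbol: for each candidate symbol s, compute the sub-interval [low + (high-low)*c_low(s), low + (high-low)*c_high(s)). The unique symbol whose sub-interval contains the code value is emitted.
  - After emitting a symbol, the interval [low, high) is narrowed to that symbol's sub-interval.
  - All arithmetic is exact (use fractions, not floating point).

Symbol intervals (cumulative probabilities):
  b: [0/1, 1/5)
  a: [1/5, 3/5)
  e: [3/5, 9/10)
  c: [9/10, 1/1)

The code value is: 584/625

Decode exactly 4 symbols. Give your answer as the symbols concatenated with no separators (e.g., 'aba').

Step 1: interval [0/1, 1/1), width = 1/1 - 0/1 = 1/1
  'b': [0/1 + 1/1*0/1, 0/1 + 1/1*1/5) = [0/1, 1/5)
  'a': [0/1 + 1/1*1/5, 0/1 + 1/1*3/5) = [1/5, 3/5)
  'e': [0/1 + 1/1*3/5, 0/1 + 1/1*9/10) = [3/5, 9/10)
  'c': [0/1 + 1/1*9/10, 0/1 + 1/1*1/1) = [9/10, 1/1) <- contains code 584/625
  emit 'c', narrow to [9/10, 1/1)
Step 2: interval [9/10, 1/1), width = 1/1 - 9/10 = 1/10
  'b': [9/10 + 1/10*0/1, 9/10 + 1/10*1/5) = [9/10, 23/25)
  'a': [9/10 + 1/10*1/5, 9/10 + 1/10*3/5) = [23/25, 24/25) <- contains code 584/625
  'e': [9/10 + 1/10*3/5, 9/10 + 1/10*9/10) = [24/25, 99/100)
  'c': [9/10 + 1/10*9/10, 9/10 + 1/10*1/1) = [99/100, 1/1)
  emit 'a', narrow to [23/25, 24/25)
Step 3: interval [23/25, 24/25), width = 24/25 - 23/25 = 1/25
  'b': [23/25 + 1/25*0/1, 23/25 + 1/25*1/5) = [23/25, 116/125)
  'a': [23/25 + 1/25*1/5, 23/25 + 1/25*3/5) = [116/125, 118/125) <- contains code 584/625
  'e': [23/25 + 1/25*3/5, 23/25 + 1/25*9/10) = [118/125, 239/250)
  'c': [23/25 + 1/25*9/10, 23/25 + 1/25*1/1) = [239/250, 24/25)
  emit 'a', narrow to [116/125, 118/125)
Step 4: interval [116/125, 118/125), width = 118/125 - 116/125 = 2/125
  'b': [116/125 + 2/125*0/1, 116/125 + 2/125*1/5) = [116/125, 582/625)
  'a': [116/125 + 2/125*1/5, 116/125 + 2/125*3/5) = [582/625, 586/625) <- contains code 584/625
  'e': [116/125 + 2/125*3/5, 116/125 + 2/125*9/10) = [586/625, 589/625)
  'c': [116/125 + 2/125*9/10, 116/125 + 2/125*1/1) = [589/625, 118/125)
  emit 'a', narrow to [582/625, 586/625)

Answer: caaa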